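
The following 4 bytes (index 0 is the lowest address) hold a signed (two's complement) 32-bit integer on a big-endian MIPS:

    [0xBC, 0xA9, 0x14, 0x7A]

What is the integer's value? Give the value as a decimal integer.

Big-endian: lowest address holds the most-significant byte.
The bytes are already most-significant first: 0xBCA9147A.
Top bit is set, so as a signed 32-bit value this is 0xBCA9147A − 2^32 = -1129769862.

-1129769862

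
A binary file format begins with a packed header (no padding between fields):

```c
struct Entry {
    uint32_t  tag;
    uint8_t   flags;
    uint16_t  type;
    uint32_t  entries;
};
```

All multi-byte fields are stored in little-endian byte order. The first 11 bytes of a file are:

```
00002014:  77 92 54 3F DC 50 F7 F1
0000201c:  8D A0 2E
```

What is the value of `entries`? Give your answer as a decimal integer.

782274033

`entries` follows `tag` (4 B), `flags` (1 B), `type` (2 B), so it starts at offset 4 + 1 + 2 = 7 and occupies 4 bytes.
Bytes at offsets 7..10: F1 8D A0 2E.
In little-endian order the low byte comes first in memory.
Reassemble most-significant byte first: 2E A0 8D F1 → 0x2EA08DF1.
0x2EA08DF1 = 782274033.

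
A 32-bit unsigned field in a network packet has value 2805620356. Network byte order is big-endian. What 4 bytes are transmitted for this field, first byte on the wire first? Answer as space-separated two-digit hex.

A7 3A 5E 84

2805620356 in hexadecimal, padded to 32 bits, is 0xA73A5E84.
Split into bytes (most-significant first): A7 3A 5E 84.
In big-endian order the high byte comes first in memory.
So the memory order matches the most-significant-first order: A7 3A 5E 84.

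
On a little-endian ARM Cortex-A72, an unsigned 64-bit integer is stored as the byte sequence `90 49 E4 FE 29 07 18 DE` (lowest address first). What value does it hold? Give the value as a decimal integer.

Little-endian stores the least-significant byte at the lowest address.
Reassemble most-significant byte first: DE 18 07 29 FE E4 49 90 → 0xDE180729FEE44990.
0xDE180729FEE44990 = 16003549152812485008.

16003549152812485008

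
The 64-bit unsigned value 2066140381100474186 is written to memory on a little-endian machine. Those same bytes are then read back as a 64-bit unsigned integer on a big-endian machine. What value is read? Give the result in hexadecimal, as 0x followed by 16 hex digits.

0x4A7F95CFBA67AC1C

2066140381100474186 in 64-bit hexadecimal is 0x1CAC67BACF957F4A.
Stored little-endian, the bytes at ascending addresses are 4A 7F 95 CF BA 67 AC 1C.
Read back as big-endian, the last byte is least significant, giving 0x4A7F95CFBA67AC1C.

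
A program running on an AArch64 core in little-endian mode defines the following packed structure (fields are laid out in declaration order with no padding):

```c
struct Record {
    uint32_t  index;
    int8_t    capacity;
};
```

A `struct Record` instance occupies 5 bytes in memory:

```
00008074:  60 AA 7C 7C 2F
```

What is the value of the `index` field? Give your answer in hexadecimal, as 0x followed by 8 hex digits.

0x7C7CAA60

`index` is the first field, at byte offset 0, occupying 4 bytes.
Bytes at offsets 0..3: 60 AA 7C 7C.
In little-endian order the low byte comes first in memory.
Reassemble most-significant byte first: 7C 7C AA 60 → 0x7C7CAA60.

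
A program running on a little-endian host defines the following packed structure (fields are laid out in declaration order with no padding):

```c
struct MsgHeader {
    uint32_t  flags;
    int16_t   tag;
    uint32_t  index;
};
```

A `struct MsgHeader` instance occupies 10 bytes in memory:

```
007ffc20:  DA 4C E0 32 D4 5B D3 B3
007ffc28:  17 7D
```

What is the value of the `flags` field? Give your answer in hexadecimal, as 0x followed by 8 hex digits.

`flags` is the first field, at byte offset 0, occupying 4 bytes.
Bytes at offsets 0..3: DA 4C E0 32.
Little-endian stores the least-significant byte at the lowest address.
Reassemble most-significant byte first: 32 E0 4C DA → 0x32E04CDA.

0x32E04CDA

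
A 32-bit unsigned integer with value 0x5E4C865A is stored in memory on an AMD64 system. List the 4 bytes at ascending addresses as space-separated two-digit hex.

Split into bytes (most-significant first): 5E 4C 86 5A.
Little-endian stores the least-significant byte at the lowest address.
So at ascending addresses the bytes are 5A 86 4C 5E.

5A 86 4C 5E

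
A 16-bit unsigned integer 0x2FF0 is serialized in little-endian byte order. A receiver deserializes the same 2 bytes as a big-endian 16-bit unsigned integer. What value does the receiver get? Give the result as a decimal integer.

61487

Stored little-endian, the bytes at ascending addresses are F0 2F.
Read back as big-endian, the last byte is least significant, giving 0xF02F.
0xF02F = 61487.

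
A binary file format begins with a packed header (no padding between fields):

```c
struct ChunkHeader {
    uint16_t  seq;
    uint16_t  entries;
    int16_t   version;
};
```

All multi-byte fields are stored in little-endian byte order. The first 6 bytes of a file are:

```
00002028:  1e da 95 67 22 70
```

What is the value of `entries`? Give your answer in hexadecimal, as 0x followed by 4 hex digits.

`entries` follows `seq` (2 bytes), so it starts at byte offset 2 and occupies 2 bytes.
Bytes at offsets 2..3: 95 67.
Little-endian: lowest address holds the least-significant byte.
Reassemble most-significant byte first: 67 95 → 0x6795.

0x6795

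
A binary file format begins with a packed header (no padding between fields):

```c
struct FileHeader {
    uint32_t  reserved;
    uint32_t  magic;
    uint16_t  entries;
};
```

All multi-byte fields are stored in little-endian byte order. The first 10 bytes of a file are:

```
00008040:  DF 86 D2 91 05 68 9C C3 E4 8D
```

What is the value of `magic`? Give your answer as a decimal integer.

3281807365

`magic` follows `reserved` (4 bytes), so it starts at byte offset 4 and occupies 4 bytes.
Bytes at offsets 4..7: 05 68 9C C3.
Little-endian: lowest address holds the least-significant byte.
Reassemble most-significant byte first: C3 9C 68 05 → 0xC39C6805.
0xC39C6805 = 3281807365.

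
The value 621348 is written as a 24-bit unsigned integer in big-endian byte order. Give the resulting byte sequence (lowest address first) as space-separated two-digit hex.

621348 in hexadecimal, padded to 24 bits, is 0x097B24.
Split into bytes (most-significant first): 09 7B 24.
Big-endian: lowest address holds the most-significant byte.
So the memory order matches the most-significant-first order: 09 7B 24.

09 7B 24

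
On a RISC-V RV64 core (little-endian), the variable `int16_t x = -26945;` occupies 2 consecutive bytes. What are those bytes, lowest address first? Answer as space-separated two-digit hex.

Two's complement of -26945 in 16 bits: 26945 = 0x6941; invert → 0x96BE; add 1 → 0x96BF.
Split into bytes (most-significant first): 96 BF.
In little-endian order the low byte comes first in memory.
So at ascending addresses the bytes are BF 96.

BF 96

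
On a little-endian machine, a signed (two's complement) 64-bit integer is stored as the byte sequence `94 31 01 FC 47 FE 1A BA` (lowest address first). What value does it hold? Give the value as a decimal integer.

In little-endian order the low byte comes first in memory.
Reassemble most-significant byte first: BA 1A FE 47 FC 01 31 94 → 0xBA1AFE47FC013194.
Top bit is set, so as a signed 64-bit value this is 0xBA1AFE47FC013194 − 2^64 = -5036433648136408684.

-5036433648136408684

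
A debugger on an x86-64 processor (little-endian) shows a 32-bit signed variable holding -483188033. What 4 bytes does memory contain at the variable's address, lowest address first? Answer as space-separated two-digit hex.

BF 22 33 E3

Two's complement of -483188033 in 32 bits: 483188033 = 0x1CCCDD41; invert → 0xE33322BE; add 1 → 0xE33322BF.
Split into bytes (most-significant first): E3 33 22 BF.
Little-endian: lowest address holds the least-significant byte.
So at ascending addresses the bytes are BF 22 33 E3.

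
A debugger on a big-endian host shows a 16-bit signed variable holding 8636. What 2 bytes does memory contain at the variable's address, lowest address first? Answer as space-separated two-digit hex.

21 BC

8636 in hexadecimal, padded to 16 bits, is 0x21BC.
Split into bytes (most-significant first): 21 BC.
Big-endian: lowest address holds the most-significant byte.
So the memory order matches the most-significant-first order: 21 BC.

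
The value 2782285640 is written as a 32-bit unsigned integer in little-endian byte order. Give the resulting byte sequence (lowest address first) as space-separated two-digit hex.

48 4F D6 A5

2782285640 in hexadecimal, padded to 32 bits, is 0xA5D64F48.
Split into bytes (most-significant first): A5 D6 4F 48.
Little-endian stores the least-significant byte at the lowest address.
So at ascending addresses the bytes are 48 4F D6 A5.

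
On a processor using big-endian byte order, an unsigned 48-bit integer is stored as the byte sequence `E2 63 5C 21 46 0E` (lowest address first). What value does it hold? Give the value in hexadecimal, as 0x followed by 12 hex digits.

Big-endian stores the most-significant byte at the lowest address.
The bytes are already most-significant first: 0xE2635C21460E.

0xE2635C21460E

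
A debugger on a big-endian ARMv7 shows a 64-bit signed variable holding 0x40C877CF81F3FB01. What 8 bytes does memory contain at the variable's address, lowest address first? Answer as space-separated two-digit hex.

40 C8 77 CF 81 F3 FB 01

Split into bytes (most-significant first): 40 C8 77 CF 81 F3 FB 01.
Big-endian: lowest address holds the most-significant byte.
So the memory order matches the most-significant-first order: 40 C8 77 CF 81 F3 FB 01.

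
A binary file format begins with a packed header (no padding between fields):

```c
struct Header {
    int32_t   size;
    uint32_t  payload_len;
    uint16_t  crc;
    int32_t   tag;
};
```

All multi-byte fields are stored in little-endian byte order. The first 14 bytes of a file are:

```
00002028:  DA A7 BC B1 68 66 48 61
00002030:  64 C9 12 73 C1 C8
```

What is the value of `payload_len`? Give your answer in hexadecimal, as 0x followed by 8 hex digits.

`payload_len` follows `size` (4 bytes), so it starts at byte offset 4 and occupies 4 bytes.
Bytes at offsets 4..7: 68 66 48 61.
Little-endian: lowest address holds the least-significant byte.
Reassemble most-significant byte first: 61 48 66 68 → 0x61486668.

0x61486668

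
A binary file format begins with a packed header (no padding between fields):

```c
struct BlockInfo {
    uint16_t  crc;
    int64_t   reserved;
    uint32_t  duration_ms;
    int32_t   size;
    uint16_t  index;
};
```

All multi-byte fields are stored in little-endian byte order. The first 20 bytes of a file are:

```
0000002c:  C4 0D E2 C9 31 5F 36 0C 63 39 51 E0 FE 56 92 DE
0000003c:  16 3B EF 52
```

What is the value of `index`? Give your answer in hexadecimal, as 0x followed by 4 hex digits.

`index` follows `crc` (2 B), `reserved` (8 B), `duration_ms` (4 B), `size` (4 B), so it starts at offset 2 + 8 + 4 + 4 = 18 and occupies 2 bytes.
Bytes at offsets 18..19: EF 52.
Little-endian stores the least-significant byte at the lowest address.
Reassemble most-significant byte first: 52 EF → 0x52EF.

0x52EF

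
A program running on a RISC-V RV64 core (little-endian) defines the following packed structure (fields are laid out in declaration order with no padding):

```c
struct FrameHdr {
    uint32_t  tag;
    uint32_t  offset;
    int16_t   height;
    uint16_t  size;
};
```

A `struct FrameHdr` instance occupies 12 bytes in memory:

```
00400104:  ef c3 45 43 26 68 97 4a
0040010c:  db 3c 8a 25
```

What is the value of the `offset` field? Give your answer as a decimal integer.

`offset` follows `tag` (4 bytes), so it starts at byte offset 4 and occupies 4 bytes.
Bytes at offsets 4..7: 26 68 97 4A.
In little-endian order the low byte comes first in memory.
Reassemble most-significant byte first: 4A 97 68 26 → 0x4A976826.
0x4A976826 = 1251436582.

1251436582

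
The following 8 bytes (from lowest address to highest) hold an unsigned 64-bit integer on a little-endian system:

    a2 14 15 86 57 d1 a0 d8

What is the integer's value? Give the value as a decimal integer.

Little-endian: lowest address holds the least-significant byte.
Reassemble most-significant byte first: D8 A0 D1 57 86 15 14 A2 → 0xD8A0D157861514A2.
0xD8A0D157861514A2 = 15609706482308027554.

15609706482308027554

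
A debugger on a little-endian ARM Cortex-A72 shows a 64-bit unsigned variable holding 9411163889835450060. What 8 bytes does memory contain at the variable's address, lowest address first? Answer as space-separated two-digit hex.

9411163889835450060 in hexadecimal, padded to 64 bits, is 0x829B2BB200A01ECC.
Split into bytes (most-significant first): 82 9B 2B B2 00 A0 1E CC.
Little-endian: lowest address holds the least-significant byte.
So at ascending addresses the bytes are CC 1E A0 00 B2 2B 9B 82.

CC 1E A0 00 B2 2B 9B 82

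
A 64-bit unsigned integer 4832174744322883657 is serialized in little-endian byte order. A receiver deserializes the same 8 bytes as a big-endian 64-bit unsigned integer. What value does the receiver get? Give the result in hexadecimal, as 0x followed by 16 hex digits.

4832174744322883657 in 64-bit hexadecimal is 0x430F5553F7FAC049.
Stored little-endian, the bytes at ascending addresses are 49 C0 FA F7 53 55 0F 43.
Read back as big-endian, the last byte is least significant, giving 0x49C0FAF753550F43.

0x49C0FAF753550F43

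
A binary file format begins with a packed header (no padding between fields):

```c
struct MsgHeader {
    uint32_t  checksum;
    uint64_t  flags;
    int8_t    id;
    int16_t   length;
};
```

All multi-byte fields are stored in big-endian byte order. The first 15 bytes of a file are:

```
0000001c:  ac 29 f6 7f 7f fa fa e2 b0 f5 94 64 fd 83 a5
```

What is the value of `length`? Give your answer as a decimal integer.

`length` follows `checksum` (4 B), `flags` (8 B), `id` (1 B), so it starts at offset 4 + 8 + 1 = 13 and occupies 2 bytes.
Bytes at offsets 13..14: 83 A5.
In big-endian order the high byte comes first in memory.
The bytes are already most-significant first: 0x83A5.
Top bit is set, so as a signed 16-bit value this is 0x83A5 − 2^16 = -31835.

-31835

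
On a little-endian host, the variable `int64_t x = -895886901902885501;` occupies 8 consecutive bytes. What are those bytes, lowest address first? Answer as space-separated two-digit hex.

83 3D 27 FD 9B 2B 91 F3

Two's complement of -895886901902885501 in 64 bits: 895886901902885501 = 0x0C6ED46402D8C27D; invert → 0xF3912B9BFD273D82; add 1 → 0xF3912B9BFD273D83.
Split into bytes (most-significant first): F3 91 2B 9B FD 27 3D 83.
In little-endian order the low byte comes first in memory.
So at ascending addresses the bytes are 83 3D 27 FD 9B 2B 91 F3.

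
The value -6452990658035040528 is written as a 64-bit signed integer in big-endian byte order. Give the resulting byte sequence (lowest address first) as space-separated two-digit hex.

A6 72 5F 2F 98 E8 3E F0

Two's complement of -6452990658035040528 in 64 bits: 6452990658035040528 = 0x598DA0D06717C110; invert → 0xA6725F2F98E83EEF; add 1 → 0xA6725F2F98E83EF0.
Split into bytes (most-significant first): A6 72 5F 2F 98 E8 3E F0.
Big-endian: lowest address holds the most-significant byte.
So the memory order matches the most-significant-first order: A6 72 5F 2F 98 E8 3E F0.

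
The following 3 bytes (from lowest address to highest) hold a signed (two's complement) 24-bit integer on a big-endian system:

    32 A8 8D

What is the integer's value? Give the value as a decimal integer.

Big-endian stores the most-significant byte at the lowest address.
The bytes are already most-significant first: 0x32A88D.
0x32A88D = 3319949.

3319949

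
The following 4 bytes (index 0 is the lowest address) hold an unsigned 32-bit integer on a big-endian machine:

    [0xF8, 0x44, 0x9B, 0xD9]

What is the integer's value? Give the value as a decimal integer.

Big-endian stores the most-significant byte at the lowest address.
The bytes are already most-significant first: 0xF8449BD9.
0xF8449BD9 = 4165245913.

4165245913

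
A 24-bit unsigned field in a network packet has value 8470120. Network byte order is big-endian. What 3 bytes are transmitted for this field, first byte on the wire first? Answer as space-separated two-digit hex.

8470120 in hexadecimal, padded to 24 bits, is 0x813E68.
Split into bytes (most-significant first): 81 3E 68.
Big-endian: lowest address holds the most-significant byte.
So the memory order matches the most-significant-first order: 81 3E 68.

81 3E 68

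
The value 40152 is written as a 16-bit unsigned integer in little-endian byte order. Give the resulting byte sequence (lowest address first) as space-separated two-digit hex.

40152 in hexadecimal, padded to 16 bits, is 0x9CD8.
Split into bytes (most-significant first): 9C D8.
In little-endian order the low byte comes first in memory.
So at ascending addresses the bytes are D8 9C.

D8 9C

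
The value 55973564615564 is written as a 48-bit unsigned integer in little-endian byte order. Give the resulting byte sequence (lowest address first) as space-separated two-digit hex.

8C 8B 6F 5C E8 32

55973564615564 in hexadecimal, padded to 48 bits, is 0x32E85C6F8B8C.
Split into bytes (most-significant first): 32 E8 5C 6F 8B 8C.
Little-endian stores the least-significant byte at the lowest address.
So at ascending addresses the bytes are 8C 8B 6F 5C E8 32.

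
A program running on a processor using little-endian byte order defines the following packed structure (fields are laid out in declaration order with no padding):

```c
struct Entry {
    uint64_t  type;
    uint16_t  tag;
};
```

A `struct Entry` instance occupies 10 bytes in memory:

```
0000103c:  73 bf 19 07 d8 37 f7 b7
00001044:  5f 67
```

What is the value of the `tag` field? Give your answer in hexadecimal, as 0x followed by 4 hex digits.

0x675F

`tag` follows `type` (8 bytes), so it starts at byte offset 8 and occupies 2 bytes.
Bytes at offsets 8..9: 5F 67.
Little-endian stores the least-significant byte at the lowest address.
Reassemble most-significant byte first: 67 5F → 0x675F.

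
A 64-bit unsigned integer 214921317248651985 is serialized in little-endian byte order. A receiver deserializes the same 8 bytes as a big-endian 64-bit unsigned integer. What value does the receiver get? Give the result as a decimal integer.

214921317248651985 in 64-bit hexadecimal is 0x02FB8DCCA143D2D1.
Stored little-endian, the bytes at ascending addresses are D1 D2 43 A1 CC 8D FB 02.
Read back as big-endian, the last byte is least significant, giving 0xD1D243A1CC8DFB02.
0xD1D243A1CC8DFB02 = 15119221261236828930.

15119221261236828930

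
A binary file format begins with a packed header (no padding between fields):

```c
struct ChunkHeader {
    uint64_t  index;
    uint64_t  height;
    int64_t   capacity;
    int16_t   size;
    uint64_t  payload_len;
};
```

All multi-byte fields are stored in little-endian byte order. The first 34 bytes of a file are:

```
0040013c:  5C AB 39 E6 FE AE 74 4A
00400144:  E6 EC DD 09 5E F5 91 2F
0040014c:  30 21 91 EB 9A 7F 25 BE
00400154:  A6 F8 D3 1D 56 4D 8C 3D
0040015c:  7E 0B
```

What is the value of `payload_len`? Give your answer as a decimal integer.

828167054284955091

`payload_len` follows `index` (8 B), `height` (8 B), `capacity` (8 B), `size` (2 B), so it starts at offset 8 + 8 + 8 + 2 = 26 and occupies 8 bytes.
Bytes at offsets 26..33: D3 1D 56 4D 8C 3D 7E 0B.
Little-endian: lowest address holds the least-significant byte.
Reassemble most-significant byte first: 0B 7E 3D 8C 4D 56 1D D3 → 0x0B7E3D8C4D561DD3.
0x0B7E3D8C4D561DD3 = 828167054284955091.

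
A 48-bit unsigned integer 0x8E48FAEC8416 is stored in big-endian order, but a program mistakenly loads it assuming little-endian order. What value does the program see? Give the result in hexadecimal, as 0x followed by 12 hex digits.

Stored big-endian, the bytes at ascending addresses are 8E 48 FA EC 84 16.
Read back as little-endian, the first byte is least significant, giving 0x1684ECFA488E.

0x1684ECFA488E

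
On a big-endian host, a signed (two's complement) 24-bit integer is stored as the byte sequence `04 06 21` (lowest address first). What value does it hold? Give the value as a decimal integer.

263713

In big-endian order the high byte comes first in memory.
The bytes are already most-significant first: 0x040621.
0x040621 = 263713.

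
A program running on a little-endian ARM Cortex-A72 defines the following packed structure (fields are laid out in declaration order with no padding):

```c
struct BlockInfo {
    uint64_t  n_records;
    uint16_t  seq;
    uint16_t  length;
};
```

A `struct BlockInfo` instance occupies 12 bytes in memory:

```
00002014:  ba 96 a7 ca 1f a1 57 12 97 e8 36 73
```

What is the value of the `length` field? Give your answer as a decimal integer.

`length` follows `n_records` (8 B), `seq` (2 B), so it starts at offset 8 + 2 = 10 and occupies 2 bytes.
Bytes at offsets 10..11: 36 73.
In little-endian order the low byte comes first in memory.
Reassemble most-significant byte first: 73 36 → 0x7336.
0x7336 = 29494.

29494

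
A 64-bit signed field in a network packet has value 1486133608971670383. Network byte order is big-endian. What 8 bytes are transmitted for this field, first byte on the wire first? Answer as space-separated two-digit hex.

14 9F CE A4 BB 86 93 6F

1486133608971670383 in hexadecimal, padded to 64 bits, is 0x149FCEA4BB86936F.
Split into bytes (most-significant first): 14 9F CE A4 BB 86 93 6F.
Big-endian stores the most-significant byte at the lowest address.
So the memory order matches the most-significant-first order: 14 9F CE A4 BB 86 93 6F.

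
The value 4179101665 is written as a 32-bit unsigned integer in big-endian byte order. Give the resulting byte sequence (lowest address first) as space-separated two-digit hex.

F9 18 07 E1

4179101665 in hexadecimal, padded to 32 bits, is 0xF91807E1.
Split into bytes (most-significant first): F9 18 07 E1.
Big-endian stores the most-significant byte at the lowest address.
So the memory order matches the most-significant-first order: F9 18 07 E1.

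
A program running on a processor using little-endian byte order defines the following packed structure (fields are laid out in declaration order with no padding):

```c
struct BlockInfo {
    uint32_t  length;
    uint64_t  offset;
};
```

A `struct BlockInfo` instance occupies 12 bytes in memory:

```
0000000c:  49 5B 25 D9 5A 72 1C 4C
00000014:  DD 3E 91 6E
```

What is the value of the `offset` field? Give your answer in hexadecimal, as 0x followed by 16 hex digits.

0x6E913EDD4C1C725A

`offset` follows `length` (4 bytes), so it starts at byte offset 4 and occupies 8 bytes.
Bytes at offsets 4..11: 5A 72 1C 4C DD 3E 91 6E.
Little-endian stores the least-significant byte at the lowest address.
Reassemble most-significant byte first: 6E 91 3E DD 4C 1C 72 5A → 0x6E913EDD4C1C725A.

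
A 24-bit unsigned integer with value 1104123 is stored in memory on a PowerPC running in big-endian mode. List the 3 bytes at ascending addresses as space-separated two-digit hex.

10 D8 FB

1104123 in hexadecimal, padded to 24 bits, is 0x10D8FB.
Split into bytes (most-significant first): 10 D8 FB.
Big-endian: lowest address holds the most-significant byte.
So the memory order matches the most-significant-first order: 10 D8 FB.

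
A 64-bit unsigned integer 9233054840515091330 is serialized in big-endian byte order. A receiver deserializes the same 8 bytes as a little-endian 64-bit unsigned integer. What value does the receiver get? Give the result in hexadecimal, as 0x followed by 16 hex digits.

9233054840515091330 in 64-bit hexadecimal is 0x80226675689A5B82.
Stored big-endian, the bytes at ascending addresses are 80 22 66 75 68 9A 5B 82.
Read back as little-endian, the first byte is least significant, giving 0x825B9A6875662280.

0x825B9A6875662280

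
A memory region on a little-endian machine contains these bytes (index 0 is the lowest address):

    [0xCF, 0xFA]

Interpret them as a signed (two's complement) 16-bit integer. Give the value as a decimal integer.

Little-endian: lowest address holds the least-significant byte.
Reassemble most-significant byte first: FA CF → 0xFACF.
Top bit is set, so as a signed 16-bit value this is 0xFACF − 2^16 = -1329.

-1329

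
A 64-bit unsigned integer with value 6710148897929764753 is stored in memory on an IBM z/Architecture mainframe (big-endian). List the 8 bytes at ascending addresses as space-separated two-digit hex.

5D 1F 3C DE EB 15 1F 91

6710148897929764753 in hexadecimal, padded to 64 bits, is 0x5D1F3CDEEB151F91.
Split into bytes (most-significant first): 5D 1F 3C DE EB 15 1F 91.
In big-endian order the high byte comes first in memory.
So the memory order matches the most-significant-first order: 5D 1F 3C DE EB 15 1F 91.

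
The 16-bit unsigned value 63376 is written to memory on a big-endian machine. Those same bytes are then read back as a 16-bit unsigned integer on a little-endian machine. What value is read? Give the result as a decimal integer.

63376 in 16-bit hexadecimal is 0xF790.
Stored big-endian, the bytes at ascending addresses are F7 90.
Read back as little-endian, the first byte is least significant, giving 0x90F7.
0x90F7 = 37111.

37111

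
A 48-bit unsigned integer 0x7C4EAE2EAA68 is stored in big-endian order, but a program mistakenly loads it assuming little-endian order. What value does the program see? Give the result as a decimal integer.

115080136904316

Stored big-endian, the bytes at ascending addresses are 7C 4E AE 2E AA 68.
Read back as little-endian, the first byte is least significant, giving 0x68AA2EAE4E7C.
0x68AA2EAE4E7C = 115080136904316.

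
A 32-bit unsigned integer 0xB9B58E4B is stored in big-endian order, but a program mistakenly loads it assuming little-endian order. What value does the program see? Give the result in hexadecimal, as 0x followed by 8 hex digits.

0x4B8EB5B9

Stored big-endian, the bytes at ascending addresses are B9 B5 8E 4B.
Read back as little-endian, the first byte is least significant, giving 0x4B8EB5B9.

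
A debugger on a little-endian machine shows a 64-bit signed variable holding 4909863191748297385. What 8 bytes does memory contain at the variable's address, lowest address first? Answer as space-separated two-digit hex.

A9 42 EC 2F 8F 56 23 44

4909863191748297385 in hexadecimal, padded to 64 bits, is 0x4423568F2FEC42A9.
Split into bytes (most-significant first): 44 23 56 8F 2F EC 42 A9.
Little-endian stores the least-significant byte at the lowest address.
So at ascending addresses the bytes are A9 42 EC 2F 8F 56 23 44.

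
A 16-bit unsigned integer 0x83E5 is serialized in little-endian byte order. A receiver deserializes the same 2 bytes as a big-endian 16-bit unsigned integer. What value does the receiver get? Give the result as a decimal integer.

Stored little-endian, the bytes at ascending addresses are E5 83.
Read back as big-endian, the last byte is least significant, giving 0xE583.
0xE583 = 58755.

58755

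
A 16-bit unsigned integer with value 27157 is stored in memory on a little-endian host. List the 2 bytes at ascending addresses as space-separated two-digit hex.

15 6A

27157 in hexadecimal, padded to 16 bits, is 0x6A15.
Split into bytes (most-significant first): 6A 15.
In little-endian order the low byte comes first in memory.
So at ascending addresses the bytes are 15 6A.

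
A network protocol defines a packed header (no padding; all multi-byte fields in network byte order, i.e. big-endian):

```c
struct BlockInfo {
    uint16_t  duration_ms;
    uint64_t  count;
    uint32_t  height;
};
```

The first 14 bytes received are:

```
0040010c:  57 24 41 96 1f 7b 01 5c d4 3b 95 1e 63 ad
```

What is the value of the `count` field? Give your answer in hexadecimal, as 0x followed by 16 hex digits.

0x41961F7B015CD43B

`count` follows `duration_ms` (2 bytes), so it starts at byte offset 2 and occupies 8 bytes.
Bytes at offsets 2..9: 41 96 1F 7B 01 5C D4 3B.
Big-endian: lowest address holds the most-significant byte.
The bytes are already most-significant first: 0x41961F7B015CD43B.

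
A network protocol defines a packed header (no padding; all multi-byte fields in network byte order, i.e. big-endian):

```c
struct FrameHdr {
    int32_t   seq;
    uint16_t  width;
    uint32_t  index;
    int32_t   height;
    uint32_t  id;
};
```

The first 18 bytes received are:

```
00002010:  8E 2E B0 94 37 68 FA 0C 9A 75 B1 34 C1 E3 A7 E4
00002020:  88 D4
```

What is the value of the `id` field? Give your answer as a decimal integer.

`id` follows `seq` (4 B), `width` (2 B), `index` (4 B), `height` (4 B), so it starts at offset 4 + 2 + 4 + 4 = 14 and occupies 4 bytes.
Bytes at offsets 14..17: A7 E4 88 D4.
Big-endian stores the most-significant byte at the lowest address.
The bytes are already most-significant first: 0xA7E488D4.
0xA7E488D4 = 2816772308.

2816772308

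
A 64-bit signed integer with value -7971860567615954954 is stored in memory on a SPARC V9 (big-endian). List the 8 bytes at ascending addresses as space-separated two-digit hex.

Two's complement of -7971860567615954954 in 64 bits: 7971860567615954954 = 0x6EA1BCF313B1600A; invert → 0x915E430CEC4E9FF5; add 1 → 0x915E430CEC4E9FF6.
Split into bytes (most-significant first): 91 5E 43 0C EC 4E 9F F6.
In big-endian order the high byte comes first in memory.
So the memory order matches the most-significant-first order: 91 5E 43 0C EC 4E 9F F6.

91 5E 43 0C EC 4E 9F F6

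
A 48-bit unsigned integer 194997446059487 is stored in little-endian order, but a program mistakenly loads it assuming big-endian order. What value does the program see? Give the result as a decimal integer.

194997446059487 in 48-bit hexadecimal is 0xB159618125DF.
Stored little-endian, the bytes at ascending addresses are DF 25 81 61 59 B1.
Read back as big-endian, the last byte is least significant, giving 0xDF25816159B1.
0xDF25816159B1 = 245352177424817.

245352177424817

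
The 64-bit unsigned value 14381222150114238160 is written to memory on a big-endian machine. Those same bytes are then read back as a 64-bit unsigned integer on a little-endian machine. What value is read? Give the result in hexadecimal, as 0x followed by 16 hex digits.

0xD0DE89BD595D94C7

14381222150114238160 in 64-bit hexadecimal is 0xC7945D59BD89DED0.
Stored big-endian, the bytes at ascending addresses are C7 94 5D 59 BD 89 DE D0.
Read back as little-endian, the first byte is least significant, giving 0xD0DE89BD595D94C7.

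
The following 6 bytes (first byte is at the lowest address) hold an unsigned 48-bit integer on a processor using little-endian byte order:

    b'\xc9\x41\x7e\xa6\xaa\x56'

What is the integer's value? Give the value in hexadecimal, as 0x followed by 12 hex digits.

0x56AAA67E41C9

In little-endian order the low byte comes first in memory.
Reassemble most-significant byte first: 56 AA A6 7E 41 C9 → 0x56AAA67E41C9.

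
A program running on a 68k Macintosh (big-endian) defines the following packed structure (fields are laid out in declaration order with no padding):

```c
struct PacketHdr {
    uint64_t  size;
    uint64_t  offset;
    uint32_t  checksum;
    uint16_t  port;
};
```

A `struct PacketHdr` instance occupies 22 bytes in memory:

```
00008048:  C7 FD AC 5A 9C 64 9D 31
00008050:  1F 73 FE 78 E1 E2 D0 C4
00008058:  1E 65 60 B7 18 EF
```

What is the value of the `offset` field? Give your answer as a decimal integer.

`offset` follows `size` (8 bytes), so it starts at byte offset 8 and occupies 8 bytes.
Bytes at offsets 8..15: 1F 73 FE 78 E1 E2 D0 C4.
Big-endian stores the most-significant byte at the lowest address.
The bytes are already most-significant first: 0x1F73FE78E1E2D0C4.
0x1F73FE78E1E2D0C4 = 2266434832636760260.

2266434832636760260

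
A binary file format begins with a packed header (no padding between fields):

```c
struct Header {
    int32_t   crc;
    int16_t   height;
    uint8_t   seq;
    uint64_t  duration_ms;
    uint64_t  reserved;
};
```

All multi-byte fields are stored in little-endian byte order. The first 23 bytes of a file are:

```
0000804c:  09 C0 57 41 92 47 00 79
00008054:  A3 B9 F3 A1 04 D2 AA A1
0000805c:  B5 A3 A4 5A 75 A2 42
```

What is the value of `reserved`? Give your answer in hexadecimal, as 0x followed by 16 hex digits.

0x42A2755AA4A3B5A1

`reserved` follows `crc` (4 B), `height` (2 B), `seq` (1 B), `duration_ms` (8 B), so it starts at offset 4 + 2 + 1 + 8 = 15 and occupies 8 bytes.
Bytes at offsets 15..22: A1 B5 A3 A4 5A 75 A2 42.
In little-endian order the low byte comes first in memory.
Reassemble most-significant byte first: 42 A2 75 5A A4 A3 B5 A1 → 0x42A2755AA4A3B5A1.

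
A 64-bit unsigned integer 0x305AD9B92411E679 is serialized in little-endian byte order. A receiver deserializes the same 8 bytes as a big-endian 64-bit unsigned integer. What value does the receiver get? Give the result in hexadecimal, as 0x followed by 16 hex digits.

0x79E61124B9D95A30

Stored little-endian, the bytes at ascending addresses are 79 E6 11 24 B9 D9 5A 30.
Read back as big-endian, the last byte is least significant, giving 0x79E61124B9D95A30.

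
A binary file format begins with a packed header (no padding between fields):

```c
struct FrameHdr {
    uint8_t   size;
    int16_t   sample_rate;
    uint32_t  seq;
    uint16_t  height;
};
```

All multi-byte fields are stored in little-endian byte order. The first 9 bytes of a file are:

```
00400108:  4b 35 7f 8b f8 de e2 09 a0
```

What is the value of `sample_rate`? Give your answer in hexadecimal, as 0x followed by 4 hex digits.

`sample_rate` follows `size` (1 byte), so it starts at byte offset 1 and occupies 2 bytes.
Bytes at offsets 1..2: 35 7F.
In little-endian order the low byte comes first in memory.
Reassemble most-significant byte first: 7F 35 → 0x7F35.

0x7F35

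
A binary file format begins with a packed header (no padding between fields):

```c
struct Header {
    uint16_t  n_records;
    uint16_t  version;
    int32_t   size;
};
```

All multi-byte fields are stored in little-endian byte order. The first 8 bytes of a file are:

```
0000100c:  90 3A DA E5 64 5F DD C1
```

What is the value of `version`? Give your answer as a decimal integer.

`version` follows `n_records` (2 bytes), so it starts at byte offset 2 and occupies 2 bytes.
Bytes at offsets 2..3: DA E5.
In little-endian order the low byte comes first in memory.
Reassemble most-significant byte first: E5 DA → 0xE5DA.
0xE5DA = 58842.

58842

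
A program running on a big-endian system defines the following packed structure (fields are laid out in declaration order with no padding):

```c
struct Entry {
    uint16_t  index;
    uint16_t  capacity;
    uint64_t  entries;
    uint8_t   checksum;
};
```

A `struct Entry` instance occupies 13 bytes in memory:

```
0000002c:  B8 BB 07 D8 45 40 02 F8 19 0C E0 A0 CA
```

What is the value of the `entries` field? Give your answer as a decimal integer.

4989991651721928864

`entries` follows `index` (2 B), `capacity` (2 B), so it starts at offset 2 + 2 = 4 and occupies 8 bytes.
Bytes at offsets 4..11: 45 40 02 F8 19 0C E0 A0.
Big-endian stores the most-significant byte at the lowest address.
The bytes are already most-significant first: 0x454002F8190CE0A0.
0x454002F8190CE0A0 = 4989991651721928864.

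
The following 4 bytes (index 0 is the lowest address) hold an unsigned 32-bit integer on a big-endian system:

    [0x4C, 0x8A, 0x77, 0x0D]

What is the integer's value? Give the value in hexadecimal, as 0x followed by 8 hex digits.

0x4C8A770D

Big-endian stores the most-significant byte at the lowest address.
The bytes are already most-significant first: 0x4C8A770D.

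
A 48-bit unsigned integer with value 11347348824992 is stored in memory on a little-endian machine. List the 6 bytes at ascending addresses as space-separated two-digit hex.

A0 23 B2 02 52 0A

11347348824992 in hexadecimal, padded to 48 bits, is 0x0A5202B223A0.
Split into bytes (most-significant first): 0A 52 02 B2 23 A0.
In little-endian order the low byte comes first in memory.
So at ascending addresses the bytes are A0 23 B2 02 52 0A.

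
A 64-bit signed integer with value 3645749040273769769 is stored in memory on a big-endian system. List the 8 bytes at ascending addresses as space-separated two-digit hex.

32 98 4D 6F A5 BD 45 29

3645749040273769769 in hexadecimal, padded to 64 bits, is 0x32984D6FA5BD4529.
Split into bytes (most-significant first): 32 98 4D 6F A5 BD 45 29.
In big-endian order the high byte comes first in memory.
So the memory order matches the most-significant-first order: 32 98 4D 6F A5 BD 45 29.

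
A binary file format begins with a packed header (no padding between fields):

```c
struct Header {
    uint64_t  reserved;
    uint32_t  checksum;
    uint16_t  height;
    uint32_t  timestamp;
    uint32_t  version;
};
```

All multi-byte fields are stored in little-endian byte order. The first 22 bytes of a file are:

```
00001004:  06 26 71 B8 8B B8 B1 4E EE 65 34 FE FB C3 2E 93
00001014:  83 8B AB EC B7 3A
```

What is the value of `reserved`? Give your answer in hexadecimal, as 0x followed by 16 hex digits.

0x4EB1B88BB8712606

`reserved` is the first field, at byte offset 0, occupying 8 bytes.
Bytes at offsets 0..7: 06 26 71 B8 8B B8 B1 4E.
Little-endian stores the least-significant byte at the lowest address.
Reassemble most-significant byte first: 4E B1 B8 8B B8 71 26 06 → 0x4EB1B88BB8712606.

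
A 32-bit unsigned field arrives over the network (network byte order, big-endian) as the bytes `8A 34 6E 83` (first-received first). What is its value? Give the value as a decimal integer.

2318691971

Big-endian: lowest address holds the most-significant byte.
The bytes are already most-significant first: 0x8A346E83.
0x8A346E83 = 2318691971.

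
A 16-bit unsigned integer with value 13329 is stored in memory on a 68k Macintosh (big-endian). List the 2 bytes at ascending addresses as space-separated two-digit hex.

13329 in hexadecimal, padded to 16 bits, is 0x3411.
Split into bytes (most-significant first): 34 11.
Big-endian: lowest address holds the most-significant byte.
So the memory order matches the most-significant-first order: 34 11.

34 11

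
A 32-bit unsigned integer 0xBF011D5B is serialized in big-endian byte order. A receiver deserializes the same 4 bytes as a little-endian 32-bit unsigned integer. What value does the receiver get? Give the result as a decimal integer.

1528627647

Stored big-endian, the bytes at ascending addresses are BF 01 1D 5B.
Read back as little-endian, the first byte is least significant, giving 0x5B1D01BF.
0x5B1D01BF = 1528627647.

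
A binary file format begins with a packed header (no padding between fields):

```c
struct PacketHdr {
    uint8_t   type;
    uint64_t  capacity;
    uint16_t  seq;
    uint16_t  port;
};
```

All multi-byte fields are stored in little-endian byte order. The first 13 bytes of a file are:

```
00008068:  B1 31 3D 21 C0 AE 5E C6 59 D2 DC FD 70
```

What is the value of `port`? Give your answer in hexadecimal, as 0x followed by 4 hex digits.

0x70FD

`port` follows `type` (1 B), `capacity` (8 B), `seq` (2 B), so it starts at offset 1 + 8 + 2 = 11 and occupies 2 bytes.
Bytes at offsets 11..12: FD 70.
Little-endian stores the least-significant byte at the lowest address.
Reassemble most-significant byte first: 70 FD → 0x70FD.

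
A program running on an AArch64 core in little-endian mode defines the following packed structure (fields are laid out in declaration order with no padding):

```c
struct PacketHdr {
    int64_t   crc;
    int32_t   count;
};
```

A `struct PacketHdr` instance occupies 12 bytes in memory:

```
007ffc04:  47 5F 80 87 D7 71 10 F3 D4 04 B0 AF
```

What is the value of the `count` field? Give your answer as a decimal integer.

`count` follows `crc` (8 bytes), so it starts at byte offset 8 and occupies 4 bytes.
Bytes at offsets 8..11: D4 04 B0 AF.
In little-endian order the low byte comes first in memory.
Reassemble most-significant byte first: AF B0 04 D4 → 0xAFB004D4.
Top bit is set, so as a signed 32-bit value this is 0xAFB004D4 − 2^32 = -1347418924.

-1347418924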